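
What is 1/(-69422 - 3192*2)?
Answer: -1/75806 ≈ -1.3192e-5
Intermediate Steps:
1/(-69422 - 3192*2) = 1/(-69422 - 798*8) = 1/(-69422 - 6384) = 1/(-75806) = -1/75806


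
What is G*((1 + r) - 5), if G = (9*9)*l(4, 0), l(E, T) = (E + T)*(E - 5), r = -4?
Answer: 2592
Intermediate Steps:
l(E, T) = (-5 + E)*(E + T) (l(E, T) = (E + T)*(-5 + E) = (-5 + E)*(E + T))
G = -324 (G = (9*9)*(4**2 - 5*4 - 5*0 + 4*0) = 81*(16 - 20 + 0 + 0) = 81*(-4) = -324)
G*((1 + r) - 5) = -324*((1 - 4) - 5) = -324*(-3 - 5) = -324*(-8) = 2592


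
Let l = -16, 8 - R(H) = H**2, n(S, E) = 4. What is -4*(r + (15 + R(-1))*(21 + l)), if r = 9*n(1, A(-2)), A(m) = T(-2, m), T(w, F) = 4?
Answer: -584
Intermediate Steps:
A(m) = 4
r = 36 (r = 9*4 = 36)
R(H) = 8 - H**2
-4*(r + (15 + R(-1))*(21 + l)) = -4*(36 + (15 + (8 - 1*(-1)**2))*(21 - 16)) = -4*(36 + (15 + (8 - 1*1))*5) = -4*(36 + (15 + (8 - 1))*5) = -4*(36 + (15 + 7)*5) = -4*(36 + 22*5) = -4*(36 + 110) = -4*146 = -584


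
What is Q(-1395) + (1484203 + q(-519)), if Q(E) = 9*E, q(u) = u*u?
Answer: 1741009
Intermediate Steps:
q(u) = u**2
Q(-1395) + (1484203 + q(-519)) = 9*(-1395) + (1484203 + (-519)**2) = -12555 + (1484203 + 269361) = -12555 + 1753564 = 1741009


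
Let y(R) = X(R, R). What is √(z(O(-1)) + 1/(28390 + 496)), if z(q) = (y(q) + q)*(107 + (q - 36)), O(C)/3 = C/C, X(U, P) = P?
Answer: √370474071110/28886 ≈ 21.071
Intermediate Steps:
O(C) = 3 (O(C) = 3*(C/C) = 3*1 = 3)
y(R) = R
z(q) = 2*q*(71 + q) (z(q) = (q + q)*(107 + (q - 36)) = (2*q)*(107 + (-36 + q)) = (2*q)*(71 + q) = 2*q*(71 + q))
√(z(O(-1)) + 1/(28390 + 496)) = √(2*3*(71 + 3) + 1/(28390 + 496)) = √(2*3*74 + 1/28886) = √(444 + 1/28886) = √(12825385/28886) = √370474071110/28886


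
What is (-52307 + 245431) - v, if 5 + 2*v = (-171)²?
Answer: 178506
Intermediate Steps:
v = 14618 (v = -5/2 + (½)*(-171)² = -5/2 + (½)*29241 = -5/2 + 29241/2 = 14618)
(-52307 + 245431) - v = (-52307 + 245431) - 1*14618 = 193124 - 14618 = 178506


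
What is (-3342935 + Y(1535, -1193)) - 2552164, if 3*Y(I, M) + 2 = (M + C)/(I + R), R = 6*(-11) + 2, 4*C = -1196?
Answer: -8671692107/1471 ≈ -5.8951e+6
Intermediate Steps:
C = -299 (C = (¼)*(-1196) = -299)
R = -64 (R = -66 + 2 = -64)
Y(I, M) = -⅔ + (-299 + M)/(3*(-64 + I)) (Y(I, M) = -⅔ + ((M - 299)/(I - 64))/3 = -⅔ + ((-299 + M)/(-64 + I))/3 = -⅔ + (-299 + M)/(3*(-64 + I)))
(-3342935 + Y(1535, -1193)) - 2552164 = (-3342935 + (-171 - 1193 - 2*1535)/(3*(-64 + 1535))) - 2552164 = (-3342935 + (⅓)*(-171 - 1193 - 3070)/1471) - 2552164 = (-3342935 + (⅓)*(1/1471)*(-4434)) - 2552164 = (-3342935 - 1478/1471) - 2552164 = -4917458863/1471 - 2552164 = -8671692107/1471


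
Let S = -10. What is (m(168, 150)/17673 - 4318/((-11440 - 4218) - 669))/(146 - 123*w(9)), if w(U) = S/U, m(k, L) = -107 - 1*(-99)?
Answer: 38090699/40781319368 ≈ 0.00093402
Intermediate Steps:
m(k, L) = -8 (m(k, L) = -107 + 99 = -8)
w(U) = -10/U
(m(168, 150)/17673 - 4318/((-11440 - 4218) - 669))/(146 - 123*w(9)) = (-8/17673 - 4318/((-11440 - 4218) - 669))/(146 - (-1230)/9) = (-8*1/17673 - 4318/(-15658 - 669))/(146 - (-1230)/9) = (-8/17673 - 4318/(-16327))/(146 - 123*(-10/9)) = (-8/17673 - 4318*(-1/16327))/(146 + 410/3) = (-8/17673 + 4318/16327)/(848/3) = (76181398/288547071)*(3/848) = 38090699/40781319368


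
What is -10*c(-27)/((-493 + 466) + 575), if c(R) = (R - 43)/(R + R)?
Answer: -175/7398 ≈ -0.023655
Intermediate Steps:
c(R) = (-43 + R)/(2*R) (c(R) = (-43 + R)/((2*R)) = (-43 + R)*(1/(2*R)) = (-43 + R)/(2*R))
-10*c(-27)/((-493 + 466) + 575) = -10*(1/2)*(-43 - 27)/(-27)/((-493 + 466) + 575) = -10*(1/2)*(-1/27)*(-70)/(-27 + 575) = -350/(27*548) = -10*35/14796 = -175/7398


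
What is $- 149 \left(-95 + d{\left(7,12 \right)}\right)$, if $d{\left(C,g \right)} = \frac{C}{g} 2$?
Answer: $\frac{83887}{6} \approx 13981.0$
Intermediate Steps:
$d{\left(C,g \right)} = \frac{2 C}{g}$
$- 149 \left(-95 + d{\left(7,12 \right)}\right) = - 149 \left(-95 + 2 \cdot 7 \cdot \frac{1}{12}\right) = - 149 \left(-95 + \frac{7}{6}\right) = \left(-149\right) \left(- \frac{563}{6}\right) = \frac{83887}{6}$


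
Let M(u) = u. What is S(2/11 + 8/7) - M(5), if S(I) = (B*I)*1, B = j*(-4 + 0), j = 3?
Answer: -1609/77 ≈ -20.896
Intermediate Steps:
B = -12 (B = 3*(-4 + 0) = 3*(-4) = -12)
S(I) = -12*I (S(I) = -12*I*1 = -12*I)
S(2/11 + 8/7) - M(5) = -12*(2/11 + 8/7) - 1*5 = -12*(2*(1/11) + 8*(⅐)) - 5 = -12*(2/11 + 8/7) - 5 = -12*102/77 - 5 = -1224/77 - 5 = -1609/77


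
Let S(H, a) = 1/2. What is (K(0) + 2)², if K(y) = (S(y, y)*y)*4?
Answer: 4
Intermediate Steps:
S(H, a) = ½
K(y) = 2*y (K(y) = (y/2)*4 = 2*y)
(K(0) + 2)² = (2*0 + 2)² = (0 + 2)² = 2² = 4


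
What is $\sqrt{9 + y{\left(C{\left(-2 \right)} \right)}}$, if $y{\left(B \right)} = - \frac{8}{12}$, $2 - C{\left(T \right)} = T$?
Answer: $\frac{5 \sqrt{3}}{3} \approx 2.8868$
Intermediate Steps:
$C{\left(T \right)} = 2 - T$
$y{\left(B \right)} = - \frac{2}{3}$ ($y{\left(B \right)} = \left(-8\right) \frac{1}{12} = - \frac{2}{3}$)
$\sqrt{9 + y{\left(C{\left(-2 \right)} \right)}} = \sqrt{9 - \frac{2}{3}} = \sqrt{\frac{25}{3}} = \frac{5 \sqrt{3}}{3}$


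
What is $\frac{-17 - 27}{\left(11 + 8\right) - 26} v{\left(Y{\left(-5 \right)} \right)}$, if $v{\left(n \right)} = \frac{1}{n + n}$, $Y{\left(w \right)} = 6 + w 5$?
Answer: $- \frac{22}{133} \approx -0.16541$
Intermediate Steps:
$Y{\left(w \right)} = 6 + 5 w$
$v{\left(n \right)} = \frac{1}{2 n}$
$\frac{-17 - 27}{\left(11 + 8\right) - 26} v{\left(Y{\left(-5 \right)} \right)} = \frac{-17 - 27}{\left(11 + 8\right) - 26} \frac{1}{2 \left(6 + 5 \left(-5\right)\right)} = - \frac{44}{19 - 26} \frac{1}{2 \left(6 - 25\right)} = - \frac{44}{-7} \frac{1}{2 \left(-19\right)} = \left(-44\right) \left(- \frac{1}{7}\right) \frac{1}{2} \left(- \frac{1}{19}\right) = \frac{44}{7} \left(- \frac{1}{38}\right) = - \frac{22}{133}$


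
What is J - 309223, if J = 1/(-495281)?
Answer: -153152276664/495281 ≈ -3.0922e+5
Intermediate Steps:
J = -1/495281 ≈ -2.0191e-6
J - 309223 = -1/495281 - 309223 = -153152276664/495281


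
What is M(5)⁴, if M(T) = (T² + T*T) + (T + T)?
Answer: 12960000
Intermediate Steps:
M(T) = 2*T + 2*T² (M(T) = (T² + T²) + 2*T = 2*T² + 2*T = 2*T + 2*T²)
M(5)⁴ = (2*5*(1 + 5))⁴ = (2*5*6)⁴ = 60⁴ = 12960000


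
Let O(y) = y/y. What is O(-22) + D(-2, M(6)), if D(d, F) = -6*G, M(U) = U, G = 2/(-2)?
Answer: 7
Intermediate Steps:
G = -1 (G = 2*(-½) = -1)
O(y) = 1
D(d, F) = 6 (D(d, F) = -6*(-1) = 6)
O(-22) + D(-2, M(6)) = 1 + 6 = 7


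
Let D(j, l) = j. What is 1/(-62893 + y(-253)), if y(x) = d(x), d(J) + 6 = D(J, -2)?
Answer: -1/63152 ≈ -1.5835e-5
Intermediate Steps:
d(J) = -6 + J
y(x) = -6 + x
1/(-62893 + y(-253)) = 1/(-62893 + (-6 - 253)) = 1/(-62893 - 259) = 1/(-63152) = -1/63152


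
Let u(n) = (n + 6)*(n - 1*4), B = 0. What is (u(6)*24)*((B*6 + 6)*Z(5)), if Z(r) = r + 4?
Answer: 31104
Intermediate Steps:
Z(r) = 4 + r
u(n) = (-4 + n)*(6 + n) (u(n) = (6 + n)*(n - 4) = (6 + n)*(-4 + n) = (-4 + n)*(6 + n))
(u(6)*24)*((B*6 + 6)*Z(5)) = ((-24 + 6² + 2*6)*24)*((0*6 + 6)*(4 + 5)) = ((-24 + 36 + 12)*24)*((0 + 6)*9) = (24*24)*(6*9) = 576*54 = 31104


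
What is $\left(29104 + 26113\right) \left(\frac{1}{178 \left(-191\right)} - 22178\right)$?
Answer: $- \frac{41634040133965}{33998} \approx -1.2246 \cdot 10^{9}$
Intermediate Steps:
$\left(29104 + 26113\right) \left(\frac{1}{178 \left(-191\right)} - 22178\right) = 55217 \left(\frac{1}{-33998} - 22178\right) = 55217 \left(- \frac{1}{33998} - 22178\right) = 55217 \left(- \frac{754007645}{33998}\right) = - \frac{41634040133965}{33998}$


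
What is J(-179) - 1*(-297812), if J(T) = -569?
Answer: 297243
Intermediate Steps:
J(-179) - 1*(-297812) = -569 - 1*(-297812) = -569 + 297812 = 297243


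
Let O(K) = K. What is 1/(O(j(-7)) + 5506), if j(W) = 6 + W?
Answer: 1/5505 ≈ 0.00018165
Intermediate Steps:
1/(O(j(-7)) + 5506) = 1/((6 - 7) + 5506) = 1/(-1 + 5506) = 1/5505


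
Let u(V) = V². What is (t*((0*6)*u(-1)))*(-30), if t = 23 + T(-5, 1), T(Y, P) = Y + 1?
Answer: 0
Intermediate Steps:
T(Y, P) = 1 + Y
t = 19 (t = 23 + (1 - 5) = 23 - 4 = 19)
(t*((0*6)*u(-1)))*(-30) = (19*((0*6)*(-1)²))*(-30) = (19*(0*1))*(-30) = (19*0)*(-30) = 0*(-30) = 0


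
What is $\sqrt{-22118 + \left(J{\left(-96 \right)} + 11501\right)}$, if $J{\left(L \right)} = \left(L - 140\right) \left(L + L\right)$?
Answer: $3 \sqrt{3855} \approx 186.27$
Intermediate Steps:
$J{\left(L \right)} = 2 L \left(-140 + L\right)$ ($J{\left(L \right)} = \left(-140 + L\right) 2 L = 2 L \left(-140 + L\right)$)
$\sqrt{-22118 + \left(J{\left(-96 \right)} + 11501\right)} = \sqrt{-22118 + \left(2 \left(-96\right) \left(-140 - 96\right) + 11501\right)} = \sqrt{-22118 + \left(2 \left(-96\right) \left(-236\right) + 11501\right)} = \sqrt{-22118 + \left(45312 + 11501\right)} = \sqrt{-22118 + 56813} = \sqrt{34695} = 3 \sqrt{3855}$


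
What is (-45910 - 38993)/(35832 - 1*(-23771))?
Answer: -84903/59603 ≈ -1.4245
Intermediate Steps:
(-45910 - 38993)/(35832 - 1*(-23771)) = -84903/(35832 + 23771) = -84903/59603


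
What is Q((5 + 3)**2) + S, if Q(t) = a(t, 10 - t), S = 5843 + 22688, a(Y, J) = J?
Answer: 28477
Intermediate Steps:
S = 28531
Q(t) = 10 - t
Q((5 + 3)**2) + S = (10 - (5 + 3)**2) + 28531 = (10 - 1*8**2) + 28531 = (10 - 1*64) + 28531 = (10 - 64) + 28531 = -54 + 28531 = 28477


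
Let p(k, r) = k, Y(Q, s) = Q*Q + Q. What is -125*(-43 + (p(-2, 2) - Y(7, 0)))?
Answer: 12625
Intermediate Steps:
Y(Q, s) = Q + Q² (Y(Q, s) = Q² + Q = Q + Q²)
-125*(-43 + (p(-2, 2) - Y(7, 0))) = -125*(-43 + (-2 - 7*(1 + 7))) = -125*(-43 + (-2 - 7*8)) = -125*(-43 + (-2 - 1*56)) = -125*(-43 + (-2 - 56)) = -125*(-43 - 58) = -125*(-101) = 12625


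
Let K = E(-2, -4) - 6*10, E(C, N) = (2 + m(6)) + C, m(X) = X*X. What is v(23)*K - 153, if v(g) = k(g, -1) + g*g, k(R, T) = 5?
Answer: -12969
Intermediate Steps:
m(X) = X²
v(g) = 5 + g² (v(g) = 5 + g*g = 5 + g²)
E(C, N) = 38 + C (E(C, N) = (2 + 6²) + C = (2 + 36) + C = 38 + C)
K = -24 (K = (38 - 2) - 6*10 = 36 - 60 = -24)
v(23)*K - 153 = (5 + 23²)*(-24) - 153 = (5 + 529)*(-24) - 153 = 534*(-24) - 153 = -12816 - 153 = -12969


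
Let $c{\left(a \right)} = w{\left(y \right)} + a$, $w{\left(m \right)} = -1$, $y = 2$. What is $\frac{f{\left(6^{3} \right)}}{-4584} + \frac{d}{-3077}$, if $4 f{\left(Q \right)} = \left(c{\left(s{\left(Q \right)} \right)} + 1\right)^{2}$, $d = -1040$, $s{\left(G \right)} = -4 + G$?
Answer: $- \frac{7451453}{3526242} \approx -2.1131$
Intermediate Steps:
$c{\left(a \right)} = -1 + a$
$f{\left(Q \right)} = \frac{\left(-4 + Q\right)^{2}}{4}$ ($f{\left(Q \right)} = \frac{\left(\left(-1 + \left(-4 + Q\right)\right) + 1\right)^{2}}{4} = \frac{\left(\left(-5 + Q\right) + 1\right)^{2}}{4} = \frac{\left(-4 + Q\right)^{2}}{4}$)
$\frac{f{\left(6^{3} \right)}}{-4584} + \frac{d}{-3077} = \frac{\frac{1}{4} \left(-4 + 6^{3}\right)^{2}}{-4584} - \frac{1040}{-3077} = \frac{\left(-4 + 216\right)^{2}}{4} \left(- \frac{1}{4584}\right) - - \frac{1040}{3077} = \frac{212^{2}}{4} \left(- \frac{1}{4584}\right) + \frac{1040}{3077} = \frac{1}{4} \cdot 44944 \left(- \frac{1}{4584}\right) + \frac{1040}{3077} = 11236 \left(- \frac{1}{4584}\right) + \frac{1040}{3077} = - \frac{2809}{1146} + \frac{1040}{3077} = - \frac{7451453}{3526242}$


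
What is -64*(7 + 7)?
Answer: -896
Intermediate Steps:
-64*(7 + 7) = -64*14 = -32*28 = -896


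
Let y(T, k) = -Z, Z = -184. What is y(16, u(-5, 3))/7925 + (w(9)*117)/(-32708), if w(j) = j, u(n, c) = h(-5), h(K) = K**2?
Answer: -178981/19939300 ≈ -0.0089763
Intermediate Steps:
u(n, c) = 25 (u(n, c) = (-5)**2 = 25)
y(T, k) = 184 (y(T, k) = -1*(-184) = 184)
y(16, u(-5, 3))/7925 + (w(9)*117)/(-32708) = 184/7925 + (9*117)/(-32708) = 184*(1/7925) + 1053*(-1/32708) = 184/7925 - 81/2516 = -178981/19939300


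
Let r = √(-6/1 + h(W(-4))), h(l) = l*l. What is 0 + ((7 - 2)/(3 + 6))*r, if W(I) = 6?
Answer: 5*√30/9 ≈ 3.0429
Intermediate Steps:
h(l) = l²
r = √30 (r = √(-6/1 + 6²) = √(-6*1 + 36) = √(-6 + 36) = √30 ≈ 5.4772)
0 + ((7 - 2)/(3 + 6))*r = 0 + ((7 - 2)/(3 + 6))*√30 = 0 + (5/9)*√30 = 0 + (5*(⅑))*√30 = 0 + 5*√30/9 = 5*√30/9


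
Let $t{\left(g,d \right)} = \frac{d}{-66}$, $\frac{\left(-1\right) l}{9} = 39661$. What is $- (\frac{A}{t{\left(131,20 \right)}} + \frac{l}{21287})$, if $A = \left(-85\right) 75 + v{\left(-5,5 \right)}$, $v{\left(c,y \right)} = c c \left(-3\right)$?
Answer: $- \frac{452736846}{21287} \approx -21268.0$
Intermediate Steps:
$l = -356949$ ($l = \left(-9\right) 39661 = -356949$)
$v{\left(c,y \right)} = - 3 c^{2}$ ($v{\left(c,y \right)} = c^{2} \left(-3\right) = - 3 c^{2}$)
$A = -6450$ ($A = \left(-85\right) 75 - 3 \left(-5\right)^{2} = -6375 - 75 = -6450$)
$t{\left(g,d \right)} = - \frac{d}{66}$ ($t{\left(g,d \right)} = d \left(- \frac{1}{66}\right) = - \frac{d}{66}$)
$- (\frac{A}{t{\left(131,20 \right)}} + \frac{l}{21287}) = - (- \frac{6450}{\left(- \frac{1}{66}\right) 20} - \frac{356949}{21287}) = - (- \frac{6450}{- \frac{10}{33}} - \frac{356949}{21287}) = - (\left(-6450\right) \left(- \frac{33}{10}\right) - \frac{356949}{21287}) = - (21285 - \frac{356949}{21287}) = \left(-1\right) \frac{452736846}{21287} = - \frac{452736846}{21287}$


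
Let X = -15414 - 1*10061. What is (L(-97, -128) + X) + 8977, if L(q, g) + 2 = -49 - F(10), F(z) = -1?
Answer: -16548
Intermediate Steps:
L(q, g) = -50 (L(q, g) = -2 + (-49 - 1*(-1)) = -2 + (-49 + 1) = -2 - 48 = -50)
X = -25475 (X = -15414 - 10061 = -25475)
(L(-97, -128) + X) + 8977 = (-50 - 25475) + 8977 = -25525 + 8977 = -16548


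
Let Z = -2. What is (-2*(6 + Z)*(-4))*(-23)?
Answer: -736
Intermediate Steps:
(-2*(6 + Z)*(-4))*(-23) = (-2*(6 - 2)*(-4))*(-23) = (-2*4*(-4))*(-23) = -8*(-4)*(-23) = 32*(-23) = -736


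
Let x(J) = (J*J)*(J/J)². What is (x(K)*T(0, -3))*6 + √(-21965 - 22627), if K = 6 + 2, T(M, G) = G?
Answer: -1152 + 4*I*√2787 ≈ -1152.0 + 211.17*I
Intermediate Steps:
K = 8
x(J) = J² (x(J) = J²*1² = J²*1 = J²)
(x(K)*T(0, -3))*6 + √(-21965 - 22627) = (8²*(-3))*6 + √(-21965 - 22627) = (64*(-3))*6 + √(-44592) = -192*6 + 4*I*√2787 = -1152 + 4*I*√2787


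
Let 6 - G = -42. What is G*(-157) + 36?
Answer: -7500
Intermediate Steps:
G = 48 (G = 6 - 1*(-42) = 6 + 42 = 48)
G*(-157) + 36 = 48*(-157) + 36 = -7536 + 36 = -7500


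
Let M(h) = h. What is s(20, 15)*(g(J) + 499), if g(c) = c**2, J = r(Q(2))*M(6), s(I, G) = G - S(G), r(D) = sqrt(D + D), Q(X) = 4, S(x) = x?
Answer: 0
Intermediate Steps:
r(D) = sqrt(2)*sqrt(D) (r(D) = sqrt(2*D) = sqrt(2)*sqrt(D))
s(I, G) = 0 (s(I, G) = G - G = 0)
J = 12*sqrt(2) (J = (sqrt(2)*sqrt(4))*6 = (sqrt(2)*2)*6 = (2*sqrt(2))*6 = 12*sqrt(2) ≈ 16.971)
s(20, 15)*(g(J) + 499) = 0*((12*sqrt(2))**2 + 499) = 0*(288 + 499) = 0*787 = 0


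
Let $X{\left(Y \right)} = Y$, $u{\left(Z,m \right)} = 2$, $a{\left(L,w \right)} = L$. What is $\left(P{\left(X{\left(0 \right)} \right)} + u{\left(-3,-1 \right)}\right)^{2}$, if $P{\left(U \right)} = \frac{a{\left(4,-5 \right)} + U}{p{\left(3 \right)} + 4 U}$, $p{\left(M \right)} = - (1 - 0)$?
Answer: $4$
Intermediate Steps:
$p{\left(M \right)} = -1$ ($p{\left(M \right)} = - (1 + 0) = \left(-1\right) 1 = -1$)
$P{\left(U \right)} = \frac{4 + U}{-1 + 4 U}$
$\left(P{\left(X{\left(0 \right)} \right)} + u{\left(-3,-1 \right)}\right)^{2} = \left(\frac{4 + 0}{-1 + 4 \cdot 0} + 2\right)^{2} = \left(\frac{1}{-1 + 0} \cdot 4 + 2\right)^{2} = \left(\frac{1}{-1} \cdot 4 + 2\right)^{2} = \left(\left(-1\right) 4 + 2\right)^{2} = \left(-4 + 2\right)^{2} = \left(-2\right)^{2} = 4$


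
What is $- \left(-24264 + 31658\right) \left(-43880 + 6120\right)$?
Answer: $279197440$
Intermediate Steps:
$- \left(-24264 + 31658\right) \left(-43880 + 6120\right) = - 7394 \left(-37760\right) = \left(-1\right) \left(-279197440\right) = 279197440$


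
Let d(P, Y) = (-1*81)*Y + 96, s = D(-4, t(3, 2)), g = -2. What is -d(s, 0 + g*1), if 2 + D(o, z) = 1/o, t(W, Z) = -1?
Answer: -258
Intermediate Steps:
D(o, z) = -2 + 1/o
s = -9/4 (s = -2 + 1/(-4) = -2 - ¼ = -9/4 ≈ -2.2500)
d(P, Y) = 96 - 81*Y (d(P, Y) = -81*Y + 96 = 96 - 81*Y)
-d(s, 0 + g*1) = -(96 - 81*(0 - 2*1)) = -(96 - 81*(0 - 2)) = -(96 - 81*(-2)) = -(96 + 162) = -1*258 = -258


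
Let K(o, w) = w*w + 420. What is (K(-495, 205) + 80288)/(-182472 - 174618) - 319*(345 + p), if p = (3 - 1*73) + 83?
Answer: -13593504971/119030 ≈ -1.1420e+5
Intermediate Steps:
K(o, w) = 420 + w² (K(o, w) = w² + 420 = 420 + w²)
p = 13 (p = (3 - 73) + 83 = -70 + 83 = 13)
(K(-495, 205) + 80288)/(-182472 - 174618) - 319*(345 + p) = ((420 + 205²) + 80288)/(-182472 - 174618) - 319*(345 + 13) = ((420 + 42025) + 80288)/(-357090) - 319*358 = (42445 + 80288)*(-1/357090) - 1*114202 = 122733*(-1/357090) - 114202 = -40911/119030 - 114202 = -13593504971/119030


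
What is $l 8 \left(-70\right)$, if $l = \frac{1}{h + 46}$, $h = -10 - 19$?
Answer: $- \frac{560}{17} \approx -32.941$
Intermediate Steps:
$h = -29$ ($h = -10 - 19 = -29$)
$l = \frac{1}{17}$ ($l = \frac{1}{-29 + 46} = \frac{1}{17} \approx 0.058824$)
$l 8 \left(-70\right) = \frac{8 \left(-70\right)}{17} = \frac{1}{17} \left(-560\right) = - \frac{560}{17}$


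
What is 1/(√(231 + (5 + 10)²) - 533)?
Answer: -533/283633 - 2*√114/283633 ≈ -0.0019545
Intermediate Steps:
1/(√(231 + (5 + 10)²) - 533) = 1/(√(231 + 15²) - 533) = 1/(√(231 + 225) - 533) = 1/(√456 - 533) = 1/(2*√114 - 533) = 1/(-533 + 2*√114)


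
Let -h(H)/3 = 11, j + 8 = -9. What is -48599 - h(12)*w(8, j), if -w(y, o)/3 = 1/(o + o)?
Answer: -1652267/34 ≈ -48596.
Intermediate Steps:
j = -17 (j = -8 - 9 = -17)
h(H) = -33 (h(H) = -3*11 = -33)
w(y, o) = -3/(2*o) (w(y, o) = -3/(o + o) = -3*1/(2*o) = -3/(2*o))
-48599 - h(12)*w(8, j) = -48599 - (-33)*(-3/2/(-17)) = -48599 - (-33)*(-3/2*(-1/17)) = -48599 - (-33)*3/34 = -48599 - 1*(-99/34) = -48599 + 99/34 = -1652267/34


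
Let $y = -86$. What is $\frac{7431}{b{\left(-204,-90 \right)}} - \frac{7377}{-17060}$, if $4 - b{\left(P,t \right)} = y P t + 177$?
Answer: $\frac{11773484559}{26934106220} \approx 0.43712$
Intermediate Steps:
$b{\left(P,t \right)} = -173 + 86 P t$ ($b{\left(P,t \right)} = 4 - \left(- 86 P t + 177\right) = 4 - \left(177 - 86 P t\right) = 4 + \left(-177 + 86 P t\right) = -173 + 86 P t$)
$\frac{7431}{b{\left(-204,-90 \right)}} - \frac{7377}{-17060} = \frac{7431}{-173 + 86 \left(-204\right) \left(-90\right)} - \frac{7377}{-17060} = \frac{7431}{-173 + 1578960} - - \frac{7377}{17060} = \frac{7431}{1578787} + \frac{7377}{17060} = \frac{11773484559}{26934106220}$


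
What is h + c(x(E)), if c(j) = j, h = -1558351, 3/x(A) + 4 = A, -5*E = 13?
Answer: -17141866/11 ≈ -1.5584e+6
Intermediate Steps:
E = -13/5 (E = -⅕*13 = -13/5 ≈ -2.6000)
x(A) = 3/(-4 + A)
h + c(x(E)) = -1558351 + 3/(-4 - 13/5) = -1558351 + 3/(-33/5) = -1558351 + 3*(-5/33) = -1558351 - 5/11 = -17141866/11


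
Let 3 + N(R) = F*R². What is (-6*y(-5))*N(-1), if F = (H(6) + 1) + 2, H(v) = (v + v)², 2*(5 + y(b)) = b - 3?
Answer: 7776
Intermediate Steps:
y(b) = -13/2 + b/2 (y(b) = -5 + (b - 3)/2 = -5 + (-3 + b)/2 = -5 + (-3/2 + b/2) = -13/2 + b/2)
H(v) = 4*v² (H(v) = (2*v)² = 4*v²)
F = 147 (F = (4*6² + 1) + 2 = (4*36 + 1) + 2 = (144 + 1) + 2 = 145 + 2 = 147)
N(R) = -3 + 147*R²
(-6*y(-5))*N(-1) = (-6*(-13/2 + (½)*(-5)))*(-3 + 147*(-1)²) = (-6*(-13/2 - 5/2))*(-3 + 147*1) = (-6*(-9))*(-3 + 147) = 54*144 = 7776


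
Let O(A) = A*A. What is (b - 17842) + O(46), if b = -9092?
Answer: -24818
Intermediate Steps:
O(A) = A**2
(b - 17842) + O(46) = (-9092 - 17842) + 46**2 = -26934 + 2116 = -24818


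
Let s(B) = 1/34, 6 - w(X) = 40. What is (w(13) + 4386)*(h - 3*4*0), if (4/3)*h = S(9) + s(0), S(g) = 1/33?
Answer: 2144/11 ≈ 194.91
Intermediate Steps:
w(X) = -34 (w(X) = 6 - 1*40 = 6 - 40 = -34)
s(B) = 1/34
S(g) = 1/33
h = 67/1496 (h = 3*(1/33 + 1/34)/4 = (¾)*(67/1122) = 67/1496 ≈ 0.044786)
(w(13) + 4386)*(h - 3*4*0) = (-34 + 4386)*(67/1496 - 3*4*0) = 4352*(67/1496 - 12*0) = 4352*(67/1496 + 0) = 4352*(67/1496) = 2144/11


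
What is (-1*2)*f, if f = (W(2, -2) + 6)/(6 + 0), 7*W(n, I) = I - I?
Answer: -2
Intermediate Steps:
W(n, I) = 0 (W(n, I) = (I - I)/7 = (1/7)*0 = 0)
f = 1 (f = (0 + 6)/(6 + 0) = 6/6 = 6*(1/6) = 1)
(-1*2)*f = -1*2*1 = -2*1 = -2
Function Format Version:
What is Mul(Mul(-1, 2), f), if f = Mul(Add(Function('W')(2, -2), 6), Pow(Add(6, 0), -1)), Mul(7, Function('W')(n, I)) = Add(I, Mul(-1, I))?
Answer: -2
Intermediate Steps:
Function('W')(n, I) = 0 (Function('W')(n, I) = Mul(Rational(1, 7), Add(I, Mul(-1, I))) = Mul(Rational(1, 7), 0) = 0)
f = 1 (f = Mul(Add(0, 6), Pow(Add(6, 0), -1)) = Mul(6, Pow(6, -1)) = Mul(6, Rational(1, 6)) = 1)
Mul(Mul(-1, 2), f) = Mul(Mul(-1, 2), 1) = Mul(-2, 1) = -2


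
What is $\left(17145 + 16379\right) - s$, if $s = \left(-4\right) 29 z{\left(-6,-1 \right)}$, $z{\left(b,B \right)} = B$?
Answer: $33408$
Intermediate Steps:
$s = 116$ ($s = \left(-4\right) 29 \left(-1\right) = \left(-116\right) \left(-1\right) = 116$)
$\left(17145 + 16379\right) - s = \left(17145 + 16379\right) - 116 = 33524 - 116 = 33408$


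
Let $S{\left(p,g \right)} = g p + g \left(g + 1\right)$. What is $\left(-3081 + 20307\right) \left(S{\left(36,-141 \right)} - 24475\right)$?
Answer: $-169004286$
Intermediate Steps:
$S{\left(p,g \right)} = g p + g \left(1 + g\right)$
$\left(-3081 + 20307\right) \left(S{\left(36,-141 \right)} - 24475\right) = \left(-3081 + 20307\right) \left(- 141 \left(1 - 141 + 36\right) - 24475\right) = 17226 \left(\left(-141\right) \left(-104\right) - 24475\right) = 17226 \left(14664 - 24475\right) = 17226 \left(-9811\right) = -169004286$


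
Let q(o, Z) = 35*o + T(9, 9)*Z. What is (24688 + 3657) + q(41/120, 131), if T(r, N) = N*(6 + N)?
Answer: 1105007/24 ≈ 46042.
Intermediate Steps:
q(o, Z) = 35*o + 135*Z (q(o, Z) = 35*o + (9*(6 + 9))*Z = 35*o + (9*15)*Z = 35*o + 135*Z)
(24688 + 3657) + q(41/120, 131) = (24688 + 3657) + (35*(41/120) + 135*131) = 28345 + (35*(41*(1/120)) + 17685) = 28345 + (35*(41/120) + 17685) = 28345 + (287/24 + 17685) = 28345 + 424727/24 = 1105007/24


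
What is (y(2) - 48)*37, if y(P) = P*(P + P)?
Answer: -1480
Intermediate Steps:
y(P) = 2*P² (y(P) = P*(2*P) = 2*P²)
(y(2) - 48)*37 = (2*2² - 48)*37 = (2*4 - 48)*37 = (8 - 48)*37 = -40*37 = -1480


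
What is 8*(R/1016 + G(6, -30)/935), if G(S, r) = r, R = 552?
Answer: 97128/23749 ≈ 4.0898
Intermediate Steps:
8*(R/1016 + G(6, -30)/935) = 8*(552/1016 - 30/935) = 8*(552*(1/1016) - 30*1/935) = 8*(69/127 - 6/187) = 8*(12141/23749) = 97128/23749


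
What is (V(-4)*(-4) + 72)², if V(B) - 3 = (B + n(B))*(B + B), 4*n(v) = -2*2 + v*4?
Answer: 51984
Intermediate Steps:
n(v) = -1 + v (n(v) = (-2*2 + v*4)/4 = (-4 + 4*v)/4 = -1 + v)
V(B) = 3 + 2*B*(-1 + 2*B) (V(B) = 3 + (B + (-1 + B))*(B + B) = 3 + (-1 + 2*B)*(2*B) = 3 + 2*B*(-1 + 2*B))
(V(-4)*(-4) + 72)² = ((3 - 2*(-4) + 4*(-4)²)*(-4) + 72)² = ((3 + 8 + 4*16)*(-4) + 72)² = ((3 + 8 + 64)*(-4) + 72)² = (75*(-4) + 72)² = (-300 + 72)² = (-228)² = 51984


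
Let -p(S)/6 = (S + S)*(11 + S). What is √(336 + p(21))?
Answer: 4*I*√483 ≈ 87.909*I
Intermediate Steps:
p(S) = -12*S*(11 + S) (p(S) = -6*(S + S)*(11 + S) = -6*2*S*(11 + S) = -12*S*(11 + S))
√(336 + p(21)) = √(336 - 12*21*(11 + 21)) = √(336 - 12*21*32) = √(336 - 8064) = √(-7728) = 4*I*√483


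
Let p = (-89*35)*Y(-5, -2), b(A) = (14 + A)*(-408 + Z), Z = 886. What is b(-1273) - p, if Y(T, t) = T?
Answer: -617377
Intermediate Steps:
b(A) = 6692 + 478*A (b(A) = (14 + A)*(-408 + 886) = (14 + A)*478 = 6692 + 478*A)
p = 15575 (p = -89*35*(-5) = -3115*(-5) = 15575)
b(-1273) - p = (6692 + 478*(-1273)) - 1*15575 = (6692 - 608494) - 15575 = -601802 - 15575 = -617377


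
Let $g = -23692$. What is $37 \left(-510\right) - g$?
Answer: $4822$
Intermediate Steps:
$37 \left(-510\right) - g = 37 \left(-510\right) - -23692 = -18870 + 23692 = 4822$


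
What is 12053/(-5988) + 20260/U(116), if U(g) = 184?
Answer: 14887391/137724 ≈ 108.10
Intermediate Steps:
12053/(-5988) + 20260/U(116) = 12053/(-5988) + 20260/184 = 12053*(-1/5988) + 20260*(1/184) = -12053/5988 + 5065/46 = 14887391/137724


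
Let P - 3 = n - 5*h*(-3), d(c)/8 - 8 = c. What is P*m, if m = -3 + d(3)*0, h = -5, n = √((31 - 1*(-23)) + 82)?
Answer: 216 - 6*√34 ≈ 181.01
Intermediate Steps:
n = 2*√34 (n = √((31 + 23) + 82) = √(54 + 82) = √136 = 2*√34 ≈ 11.662)
d(c) = 64 + 8*c
m = -3 (m = -3 + (64 + 8*3)*0 = -3 + (64 + 24)*0 = -3 + 88*0 = -3 + 0 = -3)
P = -72 + 2*√34 (P = 3 + (2*√34 - 5*(-5)*(-3)) = 3 + (2*√34 + 25*(-3)) = 3 + (2*√34 - 75) = 3 + (-75 + 2*√34) = -72 + 2*√34 ≈ -60.338)
P*m = (-72 + 2*√34)*(-3) = 216 - 6*√34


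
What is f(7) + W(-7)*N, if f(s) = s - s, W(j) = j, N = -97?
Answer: 679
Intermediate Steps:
f(s) = 0
f(7) + W(-7)*N = 0 - 7*(-97) = 0 + 679 = 679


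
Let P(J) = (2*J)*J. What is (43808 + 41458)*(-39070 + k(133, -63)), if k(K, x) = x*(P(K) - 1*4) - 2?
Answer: -193352080644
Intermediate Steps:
P(J) = 2*J²
k(K, x) = -2 + x*(-4 + 2*K²) (k(K, x) = x*(2*K² - 1*4) - 2 = x*(2*K² - 4) - 2 = x*(-4 + 2*K²) - 2 = -2 + x*(-4 + 2*K²))
(43808 + 41458)*(-39070 + k(133, -63)) = (43808 + 41458)*(-39070 + (-2 - 4*(-63) + 2*(-63)*133²)) = 85266*(-39070 + (-2 + 252 + 2*(-63)*17689)) = 85266*(-39070 + (-2 + 252 - 2228814)) = 85266*(-39070 - 2228564) = 85266*(-2267634) = -193352080644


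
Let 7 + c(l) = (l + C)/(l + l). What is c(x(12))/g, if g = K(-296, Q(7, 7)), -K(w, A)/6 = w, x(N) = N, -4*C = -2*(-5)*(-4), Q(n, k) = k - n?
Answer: -73/21312 ≈ -0.0034253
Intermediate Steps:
C = 10 (C = -(-2*(-5))*(-4)/4 = -5*(-4)/2 = -¼*(-40) = 10)
K(w, A) = -6*w
g = 1776 (g = -6*(-296) = 1776)
c(l) = -7 + (10 + l)/(2*l) (c(l) = -7 + (l + 10)/(l + l) = -7 + (10 + l)/((2*l)) = -7 + (10 + l)*(1/(2*l)) = -7 + (10 + l)/(2*l))
c(x(12))/g = (-13/2 + 5/12)/1776 = (-13/2 + 5*(1/12))*(1/1776) = (-13/2 + 5/12)*(1/1776) = -73/12*1/1776 = -73/21312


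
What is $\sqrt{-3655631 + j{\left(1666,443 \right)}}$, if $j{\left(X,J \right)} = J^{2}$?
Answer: $i \sqrt{3459382} \approx 1859.9 i$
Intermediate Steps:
$\sqrt{-3655631 + j{\left(1666,443 \right)}} = \sqrt{-3655631 + 443^{2}} = \sqrt{-3655631 + 196249} = \sqrt{-3459382} = i \sqrt{3459382}$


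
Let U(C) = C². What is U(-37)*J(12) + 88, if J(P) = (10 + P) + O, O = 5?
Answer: 37051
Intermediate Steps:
J(P) = 15 + P (J(P) = (10 + P) + 5 = 15 + P)
U(-37)*J(12) + 88 = (-37)²*(15 + 12) + 88 = 1369*27 + 88 = 36963 + 88 = 37051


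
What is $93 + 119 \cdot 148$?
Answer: $17705$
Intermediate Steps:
$93 + 119 \cdot 148 = 93 + 17612 = 17705$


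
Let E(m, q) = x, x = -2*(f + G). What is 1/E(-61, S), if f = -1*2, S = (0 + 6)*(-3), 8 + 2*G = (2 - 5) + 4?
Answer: 1/11 ≈ 0.090909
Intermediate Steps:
G = -7/2 (G = -4 + ((2 - 5) + 4)/2 = -4 + (-3 + 4)/2 = -4 + (½)*1 = -4 + ½ = -7/2 ≈ -3.5000)
S = -18 (S = 6*(-3) = -18)
f = -2
x = 11 (x = -2*(-2 - 7/2) = -2*(-11/2) = 11)
E(m, q) = 11
1/E(-61, S) = 1/11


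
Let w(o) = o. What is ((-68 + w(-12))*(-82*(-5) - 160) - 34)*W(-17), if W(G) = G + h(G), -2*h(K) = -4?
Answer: 300510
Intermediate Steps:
h(K) = 2 (h(K) = -½*(-4) = 2)
W(G) = 2 + G (W(G) = G + 2 = 2 + G)
((-68 + w(-12))*(-82*(-5) - 160) - 34)*W(-17) = ((-68 - 12)*(-82*(-5) - 160) - 34)*(2 - 17) = (-80*(410 - 160) - 34)*(-15) = (-80*250 - 34)*(-15) = (-20000 - 34)*(-15) = -20034*(-15) = 300510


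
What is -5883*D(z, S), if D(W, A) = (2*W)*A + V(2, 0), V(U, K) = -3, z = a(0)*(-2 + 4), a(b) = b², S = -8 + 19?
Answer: 17649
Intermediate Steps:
S = 11
z = 0 (z = 0²*(-2 + 4) = 0*2 = 0)
D(W, A) = -3 + 2*A*W (D(W, A) = (2*W)*A - 3 = 2*A*W - 3 = -3 + 2*A*W)
-5883*D(z, S) = -5883*(-3 + 2*11*0) = -5883*(-3 + 0) = -5883*(-3) = 17649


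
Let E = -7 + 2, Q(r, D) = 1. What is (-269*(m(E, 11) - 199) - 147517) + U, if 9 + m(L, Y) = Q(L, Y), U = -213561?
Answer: -305395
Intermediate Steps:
E = -5
m(L, Y) = -8 (m(L, Y) = -9 + 1 = -8)
(-269*(m(E, 11) - 199) - 147517) + U = (-269*(-8 - 199) - 147517) - 213561 = (-269*(-207) - 147517) - 213561 = (55683 - 147517) - 213561 = -91834 - 213561 = -305395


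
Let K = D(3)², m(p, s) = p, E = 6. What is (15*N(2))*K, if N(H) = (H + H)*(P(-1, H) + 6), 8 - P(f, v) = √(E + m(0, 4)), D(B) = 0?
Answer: 0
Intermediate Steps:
P(f, v) = 8 - √6 (P(f, v) = 8 - √(6 + 0) = 8 - √6)
K = 0 (K = 0² = 0)
N(H) = 2*H*(14 - √6) (N(H) = (H + H)*((8 - √6) + 6) = (2*H)*(14 - √6) = 2*H*(14 - √6))
(15*N(2))*K = (15*(2*2*(14 - √6)))*0 = (15*(56 - 4*√6))*0 = (840 - 60*√6)*0 = 0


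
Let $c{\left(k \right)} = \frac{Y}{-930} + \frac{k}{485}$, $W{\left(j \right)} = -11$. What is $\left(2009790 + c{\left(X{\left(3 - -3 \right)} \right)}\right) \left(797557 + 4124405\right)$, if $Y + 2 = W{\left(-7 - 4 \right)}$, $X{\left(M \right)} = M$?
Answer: $\frac{148727875919896579}{15035} \approx 9.8921 \cdot 10^{12}$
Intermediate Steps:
$Y = -13$ ($Y = -2 - 11 = -13$)
$c{\left(k \right)} = \frac{13}{930} + \frac{k}{485}$ ($c{\left(k \right)} = - \frac{13}{-930} + \frac{k}{485} = \left(-13\right) \left(- \frac{1}{930}\right) + k \frac{1}{485} = \frac{13}{930} + \frac{k}{485}$)
$\left(2009790 + c{\left(X{\left(3 - -3 \right)} \right)}\right) \left(797557 + 4124405\right) = \left(2009790 + \left(\frac{13}{930} + \frac{3 - -3}{485}\right)\right) \left(797557 + 4124405\right) = \left(2009790 + \left(\frac{13}{930} + \frac{3 + 3}{485}\right)\right) 4921962 = \left(2009790 + \left(\frac{13}{930} + \frac{1}{485} \cdot 6\right)\right) 4921962 = \left(2009790 + \left(\frac{13}{930} + \frac{6}{485}\right)\right) 4921962 = \left(2009790 + \frac{2377}{90210}\right) 4921962 = \frac{181303158277}{90210} \cdot 4921962 = \frac{148727875919896579}{15035}$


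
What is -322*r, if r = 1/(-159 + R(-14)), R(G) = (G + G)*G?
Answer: -322/233 ≈ -1.3820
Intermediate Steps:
R(G) = 2*G**2 (R(G) = (2*G)*G = 2*G**2)
r = 1/233 (r = 1/(-159 + 2*(-14)**2) = 1/(-159 + 2*196) = 1/(-159 + 392) = 1/233 ≈ 0.0042918)
-322*r = -322*1/233 = -322/233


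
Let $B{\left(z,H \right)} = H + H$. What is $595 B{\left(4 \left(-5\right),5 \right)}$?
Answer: $5950$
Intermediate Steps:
$B{\left(z,H \right)} = 2 H$
$595 B{\left(4 \left(-5\right),5 \right)} = 595 \cdot 2 \cdot 5 = 595 \cdot 10 = 5950$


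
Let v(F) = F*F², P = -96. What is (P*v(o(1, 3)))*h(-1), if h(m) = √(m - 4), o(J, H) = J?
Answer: -96*I*√5 ≈ -214.66*I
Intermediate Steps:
h(m) = √(-4 + m)
v(F) = F³
(P*v(o(1, 3)))*h(-1) = (-96*1³)*√(-4 - 1) = (-96*1)*√(-5) = -96*I*√5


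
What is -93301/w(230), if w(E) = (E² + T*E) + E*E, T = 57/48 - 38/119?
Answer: -88822552/100911695 ≈ -0.88020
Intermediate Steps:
T = 1653/1904 (T = 57*(1/48) - 38*1/119 = 19/16 - 38/119 = 1653/1904 ≈ 0.86817)
w(E) = 2*E² + 1653*E/1904 (w(E) = (E² + 1653*E/1904) + E*E = (E² + 1653*E/1904) + E² = 2*E² + 1653*E/1904)
-93301/w(230) = -93301*952/(115*(1653 + 3808*230)) = -93301*952/(115*(1653 + 875840)) = -93301/((1/1904)*230*877493) = -93301/100911695/952 = -93301*952/100911695 = -88822552/100911695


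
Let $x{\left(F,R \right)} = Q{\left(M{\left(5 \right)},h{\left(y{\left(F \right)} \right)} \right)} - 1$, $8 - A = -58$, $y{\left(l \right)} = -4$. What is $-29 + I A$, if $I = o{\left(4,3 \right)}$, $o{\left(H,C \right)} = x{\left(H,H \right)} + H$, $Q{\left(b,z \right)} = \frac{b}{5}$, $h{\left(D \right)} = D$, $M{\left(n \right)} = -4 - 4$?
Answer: $\frac{317}{5} \approx 63.4$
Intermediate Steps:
$A = 66$ ($A = 8 - -58 = 8 + 58 = 66$)
$M{\left(n \right)} = -8$
$Q{\left(b,z \right)} = \frac{b}{5}$ ($Q{\left(b,z \right)} = b \frac{1}{5} = \frac{b}{5}$)
$x{\left(F,R \right)} = - \frac{13}{5}$ ($x{\left(F,R \right)} = \frac{1}{5} \left(-8\right) - 1 = - \frac{8}{5} - 1 = - \frac{13}{5}$)
$o{\left(H,C \right)} = - \frac{13}{5} + H$
$I = \frac{7}{5}$ ($I = - \frac{13}{5} + 4 = \frac{7}{5} \approx 1.4$)
$-29 + I A = -29 + \frac{7}{5} \cdot 66 = -29 + \frac{462}{5} = \frac{317}{5}$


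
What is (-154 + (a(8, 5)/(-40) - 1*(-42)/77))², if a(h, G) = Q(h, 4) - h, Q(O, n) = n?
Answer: 284563161/12100 ≈ 23518.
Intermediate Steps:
a(h, G) = 4 - h
(-154 + (a(8, 5)/(-40) - 1*(-42)/77))² = (-154 + ((4 - 1*8)/(-40) - 1*(-42)/77))² = (-154 + ((4 - 8)*(-1/40) + 42*(1/77)))² = (-154 + (-4*(-1/40) + 6/11))² = (-154 + (⅒ + 6/11))² = (-154 + 71/110)² = (-16869/110)² = 284563161/12100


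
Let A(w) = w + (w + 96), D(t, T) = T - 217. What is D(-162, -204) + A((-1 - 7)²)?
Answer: -197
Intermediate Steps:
D(t, T) = -217 + T
A(w) = 96 + 2*w (A(w) = w + (96 + w) = 96 + 2*w)
D(-162, -204) + A((-1 - 7)²) = (-217 - 204) + (96 + 2*(-1 - 7)²) = -421 + (96 + 2*(-8)²) = -421 + (96 + 2*64) = -421 + (96 + 128) = -421 + 224 = -197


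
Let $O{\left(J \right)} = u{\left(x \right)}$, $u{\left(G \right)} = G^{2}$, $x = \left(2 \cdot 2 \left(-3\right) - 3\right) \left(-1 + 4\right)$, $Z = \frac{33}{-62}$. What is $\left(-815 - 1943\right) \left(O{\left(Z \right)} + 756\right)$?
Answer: $-7669998$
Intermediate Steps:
$Z = - \frac{33}{62}$ ($Z = 33 \left(- \frac{1}{62}\right) = - \frac{33}{62} \approx -0.53226$)
$x = -45$ ($x = \left(4 \left(-3\right) - 3\right) 3 = \left(-12 - 3\right) 3 = \left(-15\right) 3 = -45$)
$O{\left(J \right)} = 2025$ ($O{\left(J \right)} = \left(-45\right)^{2} = 2025$)
$\left(-815 - 1943\right) \left(O{\left(Z \right)} + 756\right) = \left(-815 - 1943\right) \left(2025 + 756\right) = \left(-2758\right) 2781 = -7669998$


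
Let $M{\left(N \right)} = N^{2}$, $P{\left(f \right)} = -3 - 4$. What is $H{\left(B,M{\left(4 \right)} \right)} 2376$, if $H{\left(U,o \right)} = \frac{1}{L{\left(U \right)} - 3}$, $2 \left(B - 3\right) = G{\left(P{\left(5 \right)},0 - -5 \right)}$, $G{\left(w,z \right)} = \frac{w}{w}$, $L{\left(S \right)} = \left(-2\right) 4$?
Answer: $-216$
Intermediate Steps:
$P{\left(f \right)} = -7$ ($P{\left(f \right)} = -3 - 4 = -7$)
$L{\left(S \right)} = -8$
$G{\left(w,z \right)} = 1$
$B = \frac{7}{2}$ ($B = 3 + \frac{1}{2} \cdot 1 = 3 + \frac{1}{2} = \frac{7}{2} \approx 3.5$)
$H{\left(U,o \right)} = - \frac{1}{11}$ ($H{\left(U,o \right)} = \frac{1}{-8 - 3} = \frac{1}{-11} = - \frac{1}{11}$)
$H{\left(B,M{\left(4 \right)} \right)} 2376 = \left(- \frac{1}{11}\right) 2376 = -216$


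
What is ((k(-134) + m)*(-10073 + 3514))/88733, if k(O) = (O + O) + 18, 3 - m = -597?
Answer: -2295650/88733 ≈ -25.871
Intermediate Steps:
m = 600 (m = 3 - 1*(-597) = 3 + 597 = 600)
k(O) = 18 + 2*O (k(O) = 2*O + 18 = 18 + 2*O)
((k(-134) + m)*(-10073 + 3514))/88733 = (((18 + 2*(-134)) + 600)*(-10073 + 3514))/88733 = (((18 - 268) + 600)*(-6559))*(1/88733) = ((-250 + 600)*(-6559))*(1/88733) = (350*(-6559))*(1/88733) = -2295650*1/88733 = -2295650/88733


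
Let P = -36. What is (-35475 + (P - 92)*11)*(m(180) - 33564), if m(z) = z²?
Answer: 42931812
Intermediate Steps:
(-35475 + (P - 92)*11)*(m(180) - 33564) = (-35475 + (-36 - 92)*11)*(180² - 33564) = (-35475 - 128*11)*(32400 - 33564) = (-35475 - 1408)*(-1164) = -36883*(-1164) = 42931812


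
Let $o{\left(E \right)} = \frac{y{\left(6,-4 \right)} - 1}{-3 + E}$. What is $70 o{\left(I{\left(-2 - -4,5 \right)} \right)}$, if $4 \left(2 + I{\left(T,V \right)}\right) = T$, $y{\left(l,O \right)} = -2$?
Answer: $\frac{140}{3} \approx 46.667$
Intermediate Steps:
$I{\left(T,V \right)} = -2 + \frac{T}{4}$
$o{\left(E \right)} = - \frac{3}{-3 + E}$ ($o{\left(E \right)} = \frac{-2 - 1}{-3 + E} = - \frac{3}{-3 + E}$)
$70 o{\left(I{\left(-2 - -4,5 \right)} \right)} = 70 \left(- \frac{3}{-3 - \left(2 - \frac{-2 - -4}{4}\right)}\right) = 70 \left(- \frac{3}{-3 - \left(2 - \frac{-2 + 4}{4}\right)}\right) = 70 \left(- \frac{3}{-3 + \left(-2 + \frac{1}{4} \cdot 2\right)}\right) = 70 \left(- \frac{3}{-3 + \left(-2 + \frac{1}{2}\right)}\right) = 70 \left(- \frac{3}{-3 - \frac{3}{2}}\right) = 70 \left(- \frac{3}{- \frac{9}{2}}\right) = 70 \left(\left(-3\right) \left(- \frac{2}{9}\right)\right) = 70 \cdot \frac{2}{3} = \frac{140}{3}$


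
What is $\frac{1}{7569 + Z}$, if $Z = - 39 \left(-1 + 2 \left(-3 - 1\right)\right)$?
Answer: $\frac{1}{7920} \approx 0.00012626$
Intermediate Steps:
$Z = 351$ ($Z = - 39 \left(-1 + 2 \left(-4\right)\right) = - 39 \left(-1 - 8\right) = \left(-39\right) \left(-9\right) = 351$)
$\frac{1}{7569 + Z} = \frac{1}{7569 + 351} = \frac{1}{7920}$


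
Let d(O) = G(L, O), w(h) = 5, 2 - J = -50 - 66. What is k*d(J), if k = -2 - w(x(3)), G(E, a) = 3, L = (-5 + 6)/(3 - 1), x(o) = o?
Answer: -21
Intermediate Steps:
J = 118 (J = 2 - (-50 - 66) = 2 - 1*(-116) = 2 + 116 = 118)
L = ½ (L = 1/2 = 1*(½) = ½ ≈ 0.50000)
k = -7 (k = -2 - 1*5 = -2 - 5 = -7)
d(O) = 3
k*d(J) = -7*3 = -21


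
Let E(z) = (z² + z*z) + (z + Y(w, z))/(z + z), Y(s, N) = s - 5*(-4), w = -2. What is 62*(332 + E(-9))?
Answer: 30597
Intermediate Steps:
Y(s, N) = 20 + s (Y(s, N) = s + 20 = 20 + s)
E(z) = 2*z² + (18 + z)/(2*z) (E(z) = (z² + z*z) + (z + (20 - 2))/(z + z) = (z² + z²) + (z + 18)/((2*z)) = 2*z² + (18 + z)*(1/(2*z)) = 2*z² + (18 + z)/(2*z))
62*(332 + E(-9)) = 62*(332 + (½)*(18 - 9 + 4*(-9)³)/(-9)) = 62*(332 + (½)*(-⅑)*(18 - 9 + 4*(-729))) = 62*(332 + (½)*(-⅑)*(18 - 9 - 2916)) = 62*(332 + (½)*(-⅑)*(-2907)) = 62*(332 + 323/2) = 62*(987/2) = 30597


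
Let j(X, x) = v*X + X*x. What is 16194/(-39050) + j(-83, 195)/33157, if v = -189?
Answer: -3918249/9118175 ≈ -0.42972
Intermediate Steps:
j(X, x) = -189*X + X*x
16194/(-39050) + j(-83, 195)/33157 = 16194/(-39050) - 83*(-189 + 195)/33157 = 16194*(-1/39050) - 83*6*(1/33157) = -8097/19525 - 498*1/33157 = -8097/19525 - 498/33157 = -3918249/9118175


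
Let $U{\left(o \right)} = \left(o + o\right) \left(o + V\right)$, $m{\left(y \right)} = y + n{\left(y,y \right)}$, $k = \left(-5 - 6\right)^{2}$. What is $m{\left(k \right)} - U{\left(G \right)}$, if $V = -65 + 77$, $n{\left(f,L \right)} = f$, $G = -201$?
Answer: $-75736$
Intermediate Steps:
$V = 12$
$k = 121$ ($k = \left(-11\right)^{2} = 121$)
$m{\left(y \right)} = 2 y$ ($m{\left(y \right)} = y + y = 2 y$)
$U{\left(o \right)} = 2 o \left(12 + o\right)$ ($U{\left(o \right)} = \left(o + o\right) \left(o + 12\right) = 2 o \left(12 + o\right)$)
$m{\left(k \right)} - U{\left(G \right)} = 2 \cdot 121 - 2 \left(-201\right) \left(12 - 201\right) = 242 - 2 \left(-201\right) \left(-189\right) = 242 - 75978 = -75736$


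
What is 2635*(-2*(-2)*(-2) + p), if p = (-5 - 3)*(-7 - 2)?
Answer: 168640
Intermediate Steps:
p = 72 (p = -8*(-9) = 72)
2635*(-2*(-2)*(-2) + p) = 2635*(-2*(-2)*(-2) + 72) = 2635*(4*(-2) + 72) = 2635*(-8 + 72) = 2635*64 = 168640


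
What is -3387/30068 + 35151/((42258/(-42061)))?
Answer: -7409211086699/211768924 ≈ -34987.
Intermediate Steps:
-3387/30068 + 35151/((42258/(-42061))) = -3387*1/30068 + 35151/((42258*(-1/42061))) = -3387/30068 + 35151/(-42258/42061) = -3387/30068 + 35151*(-42061/42258) = -3387/30068 - 492828737/14086 = -7409211086699/211768924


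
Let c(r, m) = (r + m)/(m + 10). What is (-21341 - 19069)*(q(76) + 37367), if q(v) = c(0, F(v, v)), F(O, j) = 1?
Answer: -16610045580/11 ≈ -1.5100e+9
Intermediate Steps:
c(r, m) = (m + r)/(10 + m)
q(v) = 1/11 (q(v) = (1 + 0)/(10 + 1) = 1/11)
(-21341 - 19069)*(q(76) + 37367) = (-21341 - 19069)*(1/11 + 37367) = -40410*411038/11 = -16610045580/11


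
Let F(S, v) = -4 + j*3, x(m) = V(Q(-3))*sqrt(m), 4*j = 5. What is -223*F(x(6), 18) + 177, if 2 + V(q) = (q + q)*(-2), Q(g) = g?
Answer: 931/4 ≈ 232.75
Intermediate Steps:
j = 5/4 (j = (1/4)*5 = 5/4 ≈ 1.2500)
V(q) = -2 - 4*q (V(q) = -2 + (q + q)*(-2) = -2 + (2*q)*(-2) = -2 - 4*q)
x(m) = 10*sqrt(m) (x(m) = (-2 - 4*(-3))*sqrt(m) = (-2 + 12)*sqrt(m) = 10*sqrt(m))
F(S, v) = -1/4 (F(S, v) = -4 + (5/4)*3 = -4 + 15/4 = -1/4)
-223*F(x(6), 18) + 177 = -223*(-1/4) + 177 = 223/4 + 177 = 931/4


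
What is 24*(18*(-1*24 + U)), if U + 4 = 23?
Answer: -2160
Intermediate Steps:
U = 19 (U = -4 + 23 = 19)
24*(18*(-1*24 + U)) = 24*(18*(-1*24 + 19)) = 24*(18*(-24 + 19)) = 24*(18*(-5)) = 24*(-90) = -2160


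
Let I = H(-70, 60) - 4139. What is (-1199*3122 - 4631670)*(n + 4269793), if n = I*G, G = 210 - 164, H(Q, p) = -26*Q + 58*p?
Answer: -36206566818652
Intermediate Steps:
I = 1161 (I = (-26*(-70) + 58*60) - 4139 = (1820 + 3480) - 4139 = 5300 - 4139 = 1161)
G = 46
n = 53406 (n = 1161*46 = 53406)
(-1199*3122 - 4631670)*(n + 4269793) = (-1199*3122 - 4631670)*(53406 + 4269793) = (-3743278 - 4631670)*4323199 = -8374948*4323199 = -36206566818652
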